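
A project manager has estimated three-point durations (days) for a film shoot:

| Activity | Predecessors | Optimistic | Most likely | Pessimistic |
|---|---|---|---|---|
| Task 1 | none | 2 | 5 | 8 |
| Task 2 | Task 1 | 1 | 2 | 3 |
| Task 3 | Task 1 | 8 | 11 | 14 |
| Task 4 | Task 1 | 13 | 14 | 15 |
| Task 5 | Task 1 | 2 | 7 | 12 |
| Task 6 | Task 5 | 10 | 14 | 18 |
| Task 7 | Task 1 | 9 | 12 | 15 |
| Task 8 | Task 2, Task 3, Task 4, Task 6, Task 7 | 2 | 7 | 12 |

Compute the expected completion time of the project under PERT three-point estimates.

33 days

te_Task 1 = (2 + 4·5 + 8)/6 = 30/6 = 5
te_Task 2 = (1 + 4·2 + 3)/6 = 12/6 = 2
te_Task 3 = (8 + 4·11 + 14)/6 = 66/6 = 11
te_Task 4 = (13 + 4·14 + 15)/6 = 84/6 = 14
te_Task 5 = (2 + 4·7 + 12)/6 = 42/6 = 7
te_Task 6 = (10 + 4·14 + 18)/6 = 84/6 = 14
te_Task 7 = (9 + 4·12 + 15)/6 = 72/6 = 12
te_Task 8 = (2 + 4·7 + 12)/6 = 42/6 = 7

Forward pass:
ES_Task 1 = 0; EF_Task 1 = 5
ES_Task 2 = 5; EF_Task 2 = 5+2 = 7
ES_Task 3 = 5; EF_Task 3 = 5+11 = 16
ES_Task 4 = 5; EF_Task 4 = 5+14 = 19
ES_Task 5 = 5; EF_Task 5 = 5+7 = 12
ES_Task 6 = 12; EF_Task 6 = 12+14 = 26
ES_Task 7 = 5; EF_Task 7 = 5+12 = 17
ES_Task 8 = max(EF_Task 2=7, EF_Task 3=16, EF_Task 4=19, EF_Task 6=26, EF_Task 7=17) = 26; EF_Task 8 = 26+7 = 33
Expected project duration μ = 33 days. Critical path: Task 1 → Task 5 → Task 6 → Task 8.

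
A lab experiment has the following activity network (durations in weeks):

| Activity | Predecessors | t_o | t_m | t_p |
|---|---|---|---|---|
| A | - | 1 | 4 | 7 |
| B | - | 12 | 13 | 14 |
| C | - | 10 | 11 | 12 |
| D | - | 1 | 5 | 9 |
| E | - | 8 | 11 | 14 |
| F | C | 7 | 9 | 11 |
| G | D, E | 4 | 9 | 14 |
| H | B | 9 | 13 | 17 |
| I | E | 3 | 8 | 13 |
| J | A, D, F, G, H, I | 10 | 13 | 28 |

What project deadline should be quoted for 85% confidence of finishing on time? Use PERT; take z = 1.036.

te_A = (1 + 4·4 + 7)/6 = 24/6 = 4; σ²_A = ((7−1)/6)² = 1.000
te_B = (12 + 4·13 + 14)/6 = 78/6 = 13; σ²_B = ((14−12)/6)² = 0.111
te_C = (10 + 4·11 + 12)/6 = 66/6 = 11; σ²_C = ((12−10)/6)² = 0.111
te_D = (1 + 4·5 + 9)/6 = 30/6 = 5; σ²_D = ((9−1)/6)² = 1.778
te_E = (8 + 4·11 + 14)/6 = 66/6 = 11; σ²_E = ((14−8)/6)² = 1.000
te_F = (7 + 4·9 + 11)/6 = 54/6 = 9; σ²_F = ((11−7)/6)² = 0.444
te_G = (4 + 4·9 + 14)/6 = 54/6 = 9; σ²_G = ((14−4)/6)² = 2.778
te_H = (9 + 4·13 + 17)/6 = 78/6 = 13; σ²_H = ((17−9)/6)² = 1.778
te_I = (3 + 4·8 + 13)/6 = 48/6 = 8; σ²_I = ((13−3)/6)² = 2.778
te_J = (10 + 4·13 + 28)/6 = 90/6 = 15; σ²_J = ((28−10)/6)² = 9.000

Forward pass:
ES_A = 0; EF_A = 4
ES_B = 0; EF_B = 13
ES_C = 0; EF_C = 11
ES_D = 0; EF_D = 5
ES_E = 0; EF_E = 11
ES_F = 11; EF_F = 11+9 = 20
ES_G = max(EF_D=5, EF_E=11) = 11; EF_G = 11+9 = 20
ES_H = 13; EF_H = 13+13 = 26
ES_I = 11; EF_I = 11+8 = 19
ES_J = max(EF_A=4, EF_D=5, EF_F=20, EF_G=20, EF_H=26, EF_I=19) = 26; EF_J = 26+15 = 41
Expected project duration μ = 41 weeks. Critical path: B → H → J.

Variance along critical path = 0.111 + 1.778 + 9.000 = 10.889; σ = 3.300 weeks.
D = μ + z·σ = 41 + 1.036·3.300 = 44.4 weeks

44.4 weeks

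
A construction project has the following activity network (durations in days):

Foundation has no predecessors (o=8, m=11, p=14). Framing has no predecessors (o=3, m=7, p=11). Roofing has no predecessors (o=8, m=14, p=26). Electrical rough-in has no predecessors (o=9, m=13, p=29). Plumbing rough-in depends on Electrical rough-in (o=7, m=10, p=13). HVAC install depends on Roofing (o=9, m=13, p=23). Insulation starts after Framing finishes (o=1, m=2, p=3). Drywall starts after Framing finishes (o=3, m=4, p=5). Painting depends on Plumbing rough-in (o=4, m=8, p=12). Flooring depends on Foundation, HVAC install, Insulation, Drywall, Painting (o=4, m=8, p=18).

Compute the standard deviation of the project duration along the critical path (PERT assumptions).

te_Foundation = (8 + 4·11 + 14)/6 = 66/6 = 11; σ²_Foundation = ((14−8)/6)² = 1.000
te_Framing = (3 + 4·7 + 11)/6 = 42/6 = 7; σ²_Framing = ((11−3)/6)² = 1.778
te_Roofing = (8 + 4·14 + 26)/6 = 90/6 = 15; σ²_Roofing = ((26−8)/6)² = 9.000
te_Electrical rough-in = (9 + 4·13 + 29)/6 = 90/6 = 15; σ²_Electrical rough-in = ((29−9)/6)² = 11.111
te_Plumbing rough-in = (7 + 4·10 + 13)/6 = 60/6 = 10; σ²_Plumbing rough-in = ((13−7)/6)² = 1.000
te_HVAC install = (9 + 4·13 + 23)/6 = 84/6 = 14; σ²_HVAC install = ((23−9)/6)² = 5.444
te_Insulation = (1 + 4·2 + 3)/6 = 12/6 = 2; σ²_Insulation = ((3−1)/6)² = 0.111
te_Drywall = (3 + 4·4 + 5)/6 = 24/6 = 4; σ²_Drywall = ((5−3)/6)² = 0.111
te_Painting = (4 + 4·8 + 12)/6 = 48/6 = 8; σ²_Painting = ((12−4)/6)² = 1.778
te_Flooring = (4 + 4·8 + 18)/6 = 54/6 = 9; σ²_Flooring = ((18−4)/6)² = 5.444

Forward pass:
ES_Foundation = 0; EF_Foundation = 11
ES_Framing = 0; EF_Framing = 7
ES_Roofing = 0; EF_Roofing = 15
ES_Electrical rough-in = 0; EF_Electrical rough-in = 15
ES_Plumbing rough-in = 15; EF_Plumbing rough-in = 15+10 = 25
ES_HVAC install = 15; EF_HVAC install = 15+14 = 29
ES_Insulation = 7; EF_Insulation = 7+2 = 9
ES_Drywall = 7; EF_Drywall = 7+4 = 11
ES_Painting = 25; EF_Painting = 25+8 = 33
ES_Flooring = max(EF_Foundation=11, EF_HVAC install=29, EF_Insulation=9, EF_Drywall=11, EF_Painting=33) = 33; EF_Flooring = 33+9 = 42
Expected project duration μ = 42 days. Critical path: Electrical rough-in → Plumbing rough-in → Painting → Flooring.

Variance along critical path = 11.111 + 1.000 + 1.778 + 5.444 = 19.333
σ = √19.333 = 4.397 days

4.40 days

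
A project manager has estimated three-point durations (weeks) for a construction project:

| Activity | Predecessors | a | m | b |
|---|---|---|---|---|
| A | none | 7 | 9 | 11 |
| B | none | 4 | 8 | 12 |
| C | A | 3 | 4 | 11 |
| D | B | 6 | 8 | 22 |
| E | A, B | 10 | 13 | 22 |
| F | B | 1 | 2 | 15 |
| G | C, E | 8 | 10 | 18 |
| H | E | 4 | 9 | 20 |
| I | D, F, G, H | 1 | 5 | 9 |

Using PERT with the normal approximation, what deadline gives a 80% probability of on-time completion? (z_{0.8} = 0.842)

41.5 weeks

te_A = (7 + 4·9 + 11)/6 = 54/6 = 9; σ²_A = ((11−7)/6)² = 0.444
te_B = (4 + 4·8 + 12)/6 = 48/6 = 8; σ²_B = ((12−4)/6)² = 1.778
te_C = (3 + 4·4 + 11)/6 = 30/6 = 5; σ²_C = ((11−3)/6)² = 1.778
te_D = (6 + 4·8 + 22)/6 = 60/6 = 10; σ²_D = ((22−6)/6)² = 7.111
te_E = (10 + 4·13 + 22)/6 = 84/6 = 14; σ²_E = ((22−10)/6)² = 4.000
te_F = (1 + 4·2 + 15)/6 = 24/6 = 4; σ²_F = ((15−1)/6)² = 5.444
te_G = (8 + 4·10 + 18)/6 = 66/6 = 11; σ²_G = ((18−8)/6)² = 2.778
te_H = (4 + 4·9 + 20)/6 = 60/6 = 10; σ²_H = ((20−4)/6)² = 7.111
te_I = (1 + 4·5 + 9)/6 = 30/6 = 5; σ²_I = ((9−1)/6)² = 1.778

Forward pass:
ES_A = 0; EF_A = 9
ES_B = 0; EF_B = 8
ES_C = 9; EF_C = 9+5 = 14
ES_D = 8; EF_D = 8+10 = 18
ES_E = max(EF_A=9, EF_B=8) = 9; EF_E = 9+14 = 23
ES_F = 8; EF_F = 8+4 = 12
ES_G = max(EF_C=14, EF_E=23) = 23; EF_G = 23+11 = 34
ES_H = 23; EF_H = 23+10 = 33
ES_I = max(EF_D=18, EF_F=12, EF_G=34, EF_H=33) = 34; EF_I = 34+5 = 39
Expected project duration μ = 39 weeks. Critical path: A → E → G → I.

Variance along critical path = 0.444 + 4.000 + 2.778 + 1.778 = 9.000; σ = 3.000 weeks.
D = μ + z·σ = 39 + 0.842·3.000 = 41.5 weeks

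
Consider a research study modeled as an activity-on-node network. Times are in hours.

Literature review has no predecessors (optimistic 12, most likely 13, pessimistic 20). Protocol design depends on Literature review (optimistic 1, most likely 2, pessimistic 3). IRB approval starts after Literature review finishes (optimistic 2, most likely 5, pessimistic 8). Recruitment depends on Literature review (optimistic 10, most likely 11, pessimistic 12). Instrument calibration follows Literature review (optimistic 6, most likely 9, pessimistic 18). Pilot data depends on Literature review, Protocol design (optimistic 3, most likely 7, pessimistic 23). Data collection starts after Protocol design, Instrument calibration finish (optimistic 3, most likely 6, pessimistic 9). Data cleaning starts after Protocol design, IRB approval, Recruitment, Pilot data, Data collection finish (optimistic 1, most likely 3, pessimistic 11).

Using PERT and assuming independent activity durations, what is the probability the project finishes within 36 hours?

0.741

te_Literature review = (12 + 4·13 + 20)/6 = 84/6 = 14; σ²_Literature review = ((20−12)/6)² = 1.778
te_Protocol design = (1 + 4·2 + 3)/6 = 12/6 = 2; σ²_Protocol design = ((3−1)/6)² = 0.111
te_IRB approval = (2 + 4·5 + 8)/6 = 30/6 = 5; σ²_IRB approval = ((8−2)/6)² = 1.000
te_Recruitment = (10 + 4·11 + 12)/6 = 66/6 = 11; σ²_Recruitment = ((12−10)/6)² = 0.111
te_Instrument calibration = (6 + 4·9 + 18)/6 = 60/6 = 10; σ²_Instrument calibration = ((18−6)/6)² = 4.000
te_Pilot data = (3 + 4·7 + 23)/6 = 54/6 = 9; σ²_Pilot data = ((23−3)/6)² = 11.111
te_Data collection = (3 + 4·6 + 9)/6 = 36/6 = 6; σ²_Data collection = ((9−3)/6)² = 1.000
te_Data cleaning = (1 + 4·3 + 11)/6 = 24/6 = 4; σ²_Data cleaning = ((11−1)/6)² = 2.778

Forward pass:
ES_Literature review = 0; EF_Literature review = 14
ES_Protocol design = 14; EF_Protocol design = 14+2 = 16
ES_IRB approval = 14; EF_IRB approval = 14+5 = 19
ES_Recruitment = 14; EF_Recruitment = 14+11 = 25
ES_Instrument calibration = 14; EF_Instrument calibration = 14+10 = 24
ES_Pilot data = max(EF_Literature review=14, EF_Protocol design=16) = 16; EF_Pilot data = 16+9 = 25
ES_Data collection = max(EF_Protocol design=16, EF_Instrument calibration=24) = 24; EF_Data collection = 24+6 = 30
ES_Data cleaning = max(EF_Protocol design=16, EF_IRB approval=19, EF_Recruitment=25, EF_Pilot data=25, EF_Data collection=30) = 30; EF_Data cleaning = 30+4 = 34
Expected project duration μ = 34 hours. Critical path: Literature review → Instrument calibration → Data collection → Data cleaning.

Variance along critical path = 1.778 + 4.000 + 1.000 + 2.778 = 9.556; σ = √9.556 = 3.091 hours.
Z = (36 − 34) / 3.091 = 0.647
P(T ≤ 36) = Φ(0.647) ≈ 0.741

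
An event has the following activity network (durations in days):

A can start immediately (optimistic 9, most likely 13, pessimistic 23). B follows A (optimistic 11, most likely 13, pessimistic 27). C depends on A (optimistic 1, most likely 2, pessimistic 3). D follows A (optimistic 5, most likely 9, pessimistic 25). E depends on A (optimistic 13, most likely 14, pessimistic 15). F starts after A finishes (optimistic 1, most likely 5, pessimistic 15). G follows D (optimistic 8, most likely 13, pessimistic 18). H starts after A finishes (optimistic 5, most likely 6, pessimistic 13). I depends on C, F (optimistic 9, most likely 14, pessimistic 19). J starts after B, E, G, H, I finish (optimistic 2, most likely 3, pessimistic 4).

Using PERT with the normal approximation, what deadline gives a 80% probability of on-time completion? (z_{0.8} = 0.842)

te_A = (9 + 4·13 + 23)/6 = 84/6 = 14; σ²_A = ((23−9)/6)² = 5.444
te_B = (11 + 4·13 + 27)/6 = 90/6 = 15; σ²_B = ((27−11)/6)² = 7.111
te_C = (1 + 4·2 + 3)/6 = 12/6 = 2; σ²_C = ((3−1)/6)² = 0.111
te_D = (5 + 4·9 + 25)/6 = 66/6 = 11; σ²_D = ((25−5)/6)² = 11.111
te_E = (13 + 4·14 + 15)/6 = 84/6 = 14; σ²_E = ((15−13)/6)² = 0.111
te_F = (1 + 4·5 + 15)/6 = 36/6 = 6; σ²_F = ((15−1)/6)² = 5.444
te_G = (8 + 4·13 + 18)/6 = 78/6 = 13; σ²_G = ((18−8)/6)² = 2.778
te_H = (5 + 4·6 + 13)/6 = 42/6 = 7; σ²_H = ((13−5)/6)² = 1.778
te_I = (9 + 4·14 + 19)/6 = 84/6 = 14; σ²_I = ((19−9)/6)² = 2.778
te_J = (2 + 4·3 + 4)/6 = 18/6 = 3; σ²_J = ((4−2)/6)² = 0.111

Forward pass:
ES_A = 0; EF_A = 14
ES_B = 14; EF_B = 14+15 = 29
ES_C = 14; EF_C = 14+2 = 16
ES_D = 14; EF_D = 14+11 = 25
ES_E = 14; EF_E = 14+14 = 28
ES_F = 14; EF_F = 14+6 = 20
ES_G = 25; EF_G = 25+13 = 38
ES_H = 14; EF_H = 14+7 = 21
ES_I = max(EF_C=16, EF_F=20) = 20; EF_I = 20+14 = 34
ES_J = max(EF_B=29, EF_E=28, EF_G=38, EF_H=21, EF_I=34) = 38; EF_J = 38+3 = 41
Expected project duration μ = 41 days. Critical path: A → D → G → J.

Variance along critical path = 5.444 + 11.111 + 2.778 + 0.111 = 19.444; σ = 4.410 days.
D = μ + z·σ = 41 + 0.842·4.410 = 44.7 days

44.7 days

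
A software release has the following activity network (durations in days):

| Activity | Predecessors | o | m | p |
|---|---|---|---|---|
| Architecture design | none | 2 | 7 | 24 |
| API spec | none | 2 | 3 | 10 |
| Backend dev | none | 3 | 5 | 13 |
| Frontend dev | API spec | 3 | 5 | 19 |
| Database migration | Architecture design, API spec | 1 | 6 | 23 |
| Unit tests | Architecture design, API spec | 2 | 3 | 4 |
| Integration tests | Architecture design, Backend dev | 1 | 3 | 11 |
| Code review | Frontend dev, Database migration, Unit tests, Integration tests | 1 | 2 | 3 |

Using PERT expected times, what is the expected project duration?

te_Architecture design = (2 + 4·7 + 24)/6 = 54/6 = 9
te_API spec = (2 + 4·3 + 10)/6 = 24/6 = 4
te_Backend dev = (3 + 4·5 + 13)/6 = 36/6 = 6
te_Frontend dev = (3 + 4·5 + 19)/6 = 42/6 = 7
te_Database migration = (1 + 4·6 + 23)/6 = 48/6 = 8
te_Unit tests = (2 + 4·3 + 4)/6 = 18/6 = 3
te_Integration tests = (1 + 4·3 + 11)/6 = 24/6 = 4
te_Code review = (1 + 4·2 + 3)/6 = 12/6 = 2

Forward pass:
ES_Architecture design = 0; EF_Architecture design = 9
ES_API spec = 0; EF_API spec = 4
ES_Backend dev = 0; EF_Backend dev = 6
ES_Frontend dev = 4; EF_Frontend dev = 4+7 = 11
ES_Database migration = max(EF_Architecture design=9, EF_API spec=4) = 9; EF_Database migration = 9+8 = 17
ES_Unit tests = max(EF_Architecture design=9, EF_API spec=4) = 9; EF_Unit tests = 9+3 = 12
ES_Integration tests = max(EF_Architecture design=9, EF_Backend dev=6) = 9; EF_Integration tests = 9+4 = 13
ES_Code review = max(EF_Frontend dev=11, EF_Database migration=17, EF_Unit tests=12, EF_Integration tests=13) = 17; EF_Code review = 17+2 = 19
Expected project duration μ = 19 days. Critical path: Architecture design → Database migration → Code review.

19 days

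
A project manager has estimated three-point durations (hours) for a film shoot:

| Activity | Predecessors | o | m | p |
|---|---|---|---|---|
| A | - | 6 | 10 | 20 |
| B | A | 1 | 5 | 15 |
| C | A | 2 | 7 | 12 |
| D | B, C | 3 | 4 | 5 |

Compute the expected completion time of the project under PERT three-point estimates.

te_A = (6 + 4·10 + 20)/6 = 66/6 = 11
te_B = (1 + 4·5 + 15)/6 = 36/6 = 6
te_C = (2 + 4·7 + 12)/6 = 42/6 = 7
te_D = (3 + 4·4 + 5)/6 = 24/6 = 4

Forward pass:
ES_A = 0; EF_A = 11
ES_B = 11; EF_B = 11+6 = 17
ES_C = 11; EF_C = 11+7 = 18
ES_D = max(EF_B=17, EF_C=18) = 18; EF_D = 18+4 = 22
Expected project duration μ = 22 hours. Critical path: A → C → D.

22 hours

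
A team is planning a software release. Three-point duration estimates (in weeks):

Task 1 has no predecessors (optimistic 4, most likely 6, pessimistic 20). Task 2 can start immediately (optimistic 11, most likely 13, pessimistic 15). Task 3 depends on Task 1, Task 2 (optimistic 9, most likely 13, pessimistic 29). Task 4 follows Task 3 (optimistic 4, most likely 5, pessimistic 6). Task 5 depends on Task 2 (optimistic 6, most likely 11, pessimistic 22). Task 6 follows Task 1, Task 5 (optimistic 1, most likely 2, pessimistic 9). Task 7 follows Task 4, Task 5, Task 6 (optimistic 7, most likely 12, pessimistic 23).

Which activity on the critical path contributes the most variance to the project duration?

te_Task 1 = (4 + 4·6 + 20)/6 = 48/6 = 8; σ²_Task 1 = ((20−4)/6)² = 7.111
te_Task 2 = (11 + 4·13 + 15)/6 = 78/6 = 13; σ²_Task 2 = ((15−11)/6)² = 0.444
te_Task 3 = (9 + 4·13 + 29)/6 = 90/6 = 15; σ²_Task 3 = ((29−9)/6)² = 11.111
te_Task 4 = (4 + 4·5 + 6)/6 = 30/6 = 5; σ²_Task 4 = ((6−4)/6)² = 0.111
te_Task 5 = (6 + 4·11 + 22)/6 = 72/6 = 12; σ²_Task 5 = ((22−6)/6)² = 7.111
te_Task 6 = (1 + 4·2 + 9)/6 = 18/6 = 3; σ²_Task 6 = ((9−1)/6)² = 1.778
te_Task 7 = (7 + 4·12 + 23)/6 = 78/6 = 13; σ²_Task 7 = ((23−7)/6)² = 7.111

Forward pass:
ES_Task 1 = 0; EF_Task 1 = 8
ES_Task 2 = 0; EF_Task 2 = 13
ES_Task 3 = max(EF_Task 1=8, EF_Task 2=13) = 13; EF_Task 3 = 13+15 = 28
ES_Task 4 = 28; EF_Task 4 = 28+5 = 33
ES_Task 5 = 13; EF_Task 5 = 13+12 = 25
ES_Task 6 = max(EF_Task 1=8, EF_Task 5=25) = 25; EF_Task 6 = 25+3 = 28
ES_Task 7 = max(EF_Task 4=33, EF_Task 5=25, EF_Task 6=28) = 33; EF_Task 7 = 33+13 = 46
Expected project duration μ = 46 weeks. Critical path: Task 2 → Task 3 → Task 4 → Task 7.

Variances on critical path: σ²_Task 2=0.444, σ²_Task 3=11.111, σ²_Task 4=0.111, σ²_Task 7=7.111.
Largest is σ²_Task 3 = 11.111.

Task 3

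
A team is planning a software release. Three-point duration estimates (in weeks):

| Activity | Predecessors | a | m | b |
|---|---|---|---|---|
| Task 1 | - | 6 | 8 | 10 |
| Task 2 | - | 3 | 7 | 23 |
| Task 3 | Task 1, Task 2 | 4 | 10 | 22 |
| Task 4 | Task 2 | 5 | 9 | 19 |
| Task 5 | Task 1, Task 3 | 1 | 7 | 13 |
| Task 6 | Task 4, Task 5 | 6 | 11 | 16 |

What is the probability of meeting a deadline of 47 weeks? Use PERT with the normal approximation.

0.959

te_Task 1 = (6 + 4·8 + 10)/6 = 48/6 = 8; σ²_Task 1 = ((10−6)/6)² = 0.444
te_Task 2 = (3 + 4·7 + 23)/6 = 54/6 = 9; σ²_Task 2 = ((23−3)/6)² = 11.111
te_Task 3 = (4 + 4·10 + 22)/6 = 66/6 = 11; σ²_Task 3 = ((22−4)/6)² = 9.000
te_Task 4 = (5 + 4·9 + 19)/6 = 60/6 = 10; σ²_Task 4 = ((19−5)/6)² = 5.444
te_Task 5 = (1 + 4·7 + 13)/6 = 42/6 = 7; σ²_Task 5 = ((13−1)/6)² = 4.000
te_Task 6 = (6 + 4·11 + 16)/6 = 66/6 = 11; σ²_Task 6 = ((16−6)/6)² = 2.778

Forward pass:
ES_Task 1 = 0; EF_Task 1 = 8
ES_Task 2 = 0; EF_Task 2 = 9
ES_Task 3 = max(EF_Task 1=8, EF_Task 2=9) = 9; EF_Task 3 = 9+11 = 20
ES_Task 4 = 9; EF_Task 4 = 9+10 = 19
ES_Task 5 = max(EF_Task 1=8, EF_Task 3=20) = 20; EF_Task 5 = 20+7 = 27
ES_Task 6 = max(EF_Task 4=19, EF_Task 5=27) = 27; EF_Task 6 = 27+11 = 38
Expected project duration μ = 38 weeks. Critical path: Task 2 → Task 3 → Task 5 → Task 6.

Variance along critical path = 11.111 + 9.000 + 4.000 + 2.778 = 26.889; σ = √26.889 = 5.185 weeks.
Z = (47 − 38) / 5.185 = 1.736
P(T ≤ 47) = Φ(1.736) ≈ 0.959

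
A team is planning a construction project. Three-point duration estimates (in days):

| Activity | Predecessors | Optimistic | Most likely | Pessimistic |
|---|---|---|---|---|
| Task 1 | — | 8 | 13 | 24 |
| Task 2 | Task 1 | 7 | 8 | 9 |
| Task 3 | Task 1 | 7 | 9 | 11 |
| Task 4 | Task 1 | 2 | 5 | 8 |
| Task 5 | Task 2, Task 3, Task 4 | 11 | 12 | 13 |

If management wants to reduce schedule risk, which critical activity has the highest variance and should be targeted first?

te_Task 1 = (8 + 4·13 + 24)/6 = 84/6 = 14; σ²_Task 1 = ((24−8)/6)² = 7.111
te_Task 2 = (7 + 4·8 + 9)/6 = 48/6 = 8; σ²_Task 2 = ((9−7)/6)² = 0.111
te_Task 3 = (7 + 4·9 + 11)/6 = 54/6 = 9; σ²_Task 3 = ((11−7)/6)² = 0.444
te_Task 4 = (2 + 4·5 + 8)/6 = 30/6 = 5; σ²_Task 4 = ((8−2)/6)² = 1.000
te_Task 5 = (11 + 4·12 + 13)/6 = 72/6 = 12; σ²_Task 5 = ((13−11)/6)² = 0.111

Forward pass:
ES_Task 1 = 0; EF_Task 1 = 14
ES_Task 2 = 14; EF_Task 2 = 14+8 = 22
ES_Task 3 = 14; EF_Task 3 = 14+9 = 23
ES_Task 4 = 14; EF_Task 4 = 14+5 = 19
ES_Task 5 = max(EF_Task 2=22, EF_Task 3=23, EF_Task 4=19) = 23; EF_Task 5 = 23+12 = 35
Expected project duration μ = 35 days. Critical path: Task 1 → Task 3 → Task 5.

Variances on critical path: σ²_Task 1=7.111, σ²_Task 3=0.444, σ²_Task 5=0.111.
Largest is σ²_Task 1 = 7.111.

Task 1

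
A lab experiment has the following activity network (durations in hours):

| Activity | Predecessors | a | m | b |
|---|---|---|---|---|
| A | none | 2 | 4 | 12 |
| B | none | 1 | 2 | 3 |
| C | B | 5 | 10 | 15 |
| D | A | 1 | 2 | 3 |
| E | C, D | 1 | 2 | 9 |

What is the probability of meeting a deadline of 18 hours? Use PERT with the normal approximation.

te_A = (2 + 4·4 + 12)/6 = 30/6 = 5; σ²_A = ((12−2)/6)² = 2.778
te_B = (1 + 4·2 + 3)/6 = 12/6 = 2; σ²_B = ((3−1)/6)² = 0.111
te_C = (5 + 4·10 + 15)/6 = 60/6 = 10; σ²_C = ((15−5)/6)² = 2.778
te_D = (1 + 4·2 + 3)/6 = 12/6 = 2; σ²_D = ((3−1)/6)² = 0.111
te_E = (1 + 4·2 + 9)/6 = 18/6 = 3; σ²_E = ((9−1)/6)² = 1.778

Forward pass:
ES_A = 0; EF_A = 5
ES_B = 0; EF_B = 2
ES_C = 2; EF_C = 2+10 = 12
ES_D = 5; EF_D = 5+2 = 7
ES_E = max(EF_C=12, EF_D=7) = 12; EF_E = 12+3 = 15
Expected project duration μ = 15 hours. Critical path: B → C → E.

Variance along critical path = 0.111 + 2.778 + 1.778 = 4.667; σ = √4.667 = 2.160 hours.
Z = (18 − 15) / 2.160 = 1.389
P(T ≤ 18) = Φ(1.389) ≈ 0.918

0.918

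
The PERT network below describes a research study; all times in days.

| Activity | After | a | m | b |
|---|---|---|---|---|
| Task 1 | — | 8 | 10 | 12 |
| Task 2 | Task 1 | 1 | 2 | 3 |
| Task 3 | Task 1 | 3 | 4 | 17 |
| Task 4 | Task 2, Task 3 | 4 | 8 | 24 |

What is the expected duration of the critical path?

26 days

te_Task 1 = (8 + 4·10 + 12)/6 = 60/6 = 10
te_Task 2 = (1 + 4·2 + 3)/6 = 12/6 = 2
te_Task 3 = (3 + 4·4 + 17)/6 = 36/6 = 6
te_Task 4 = (4 + 4·8 + 24)/6 = 60/6 = 10

Forward pass:
ES_Task 1 = 0; EF_Task 1 = 10
ES_Task 2 = 10; EF_Task 2 = 10+2 = 12
ES_Task 3 = 10; EF_Task 3 = 10+6 = 16
ES_Task 4 = max(EF_Task 2=12, EF_Task 3=16) = 16; EF_Task 4 = 16+10 = 26
Expected project duration μ = 26 days. Critical path: Task 1 → Task 3 → Task 4.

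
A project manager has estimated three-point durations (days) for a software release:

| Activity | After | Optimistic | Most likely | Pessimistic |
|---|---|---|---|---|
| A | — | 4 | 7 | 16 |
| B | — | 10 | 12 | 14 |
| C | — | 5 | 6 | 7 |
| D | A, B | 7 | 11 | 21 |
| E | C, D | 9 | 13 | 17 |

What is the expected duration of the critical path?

37 days

te_A = (4 + 4·7 + 16)/6 = 48/6 = 8
te_B = (10 + 4·12 + 14)/6 = 72/6 = 12
te_C = (5 + 4·6 + 7)/6 = 36/6 = 6
te_D = (7 + 4·11 + 21)/6 = 72/6 = 12
te_E = (9 + 4·13 + 17)/6 = 78/6 = 13

Forward pass:
ES_A = 0; EF_A = 8
ES_B = 0; EF_B = 12
ES_C = 0; EF_C = 6
ES_D = max(EF_A=8, EF_B=12) = 12; EF_D = 12+12 = 24
ES_E = max(EF_C=6, EF_D=24) = 24; EF_E = 24+13 = 37
Expected project duration μ = 37 days. Critical path: B → D → E.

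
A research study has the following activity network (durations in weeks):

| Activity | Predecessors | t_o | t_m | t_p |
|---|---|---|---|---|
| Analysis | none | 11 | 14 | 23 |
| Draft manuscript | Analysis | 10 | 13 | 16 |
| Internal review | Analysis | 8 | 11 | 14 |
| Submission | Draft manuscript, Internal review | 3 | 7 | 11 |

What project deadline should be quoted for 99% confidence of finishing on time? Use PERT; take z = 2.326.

te_Analysis = (11 + 4·14 + 23)/6 = 90/6 = 15; σ²_Analysis = ((23−11)/6)² = 4.000
te_Draft manuscript = (10 + 4·13 + 16)/6 = 78/6 = 13; σ²_Draft manuscript = ((16−10)/6)² = 1.000
te_Internal review = (8 + 4·11 + 14)/6 = 66/6 = 11; σ²_Internal review = ((14−8)/6)² = 1.000
te_Submission = (3 + 4·7 + 11)/6 = 42/6 = 7; σ²_Submission = ((11−3)/6)² = 1.778

Forward pass:
ES_Analysis = 0; EF_Analysis = 15
ES_Draft manuscript = 15; EF_Draft manuscript = 15+13 = 28
ES_Internal review = 15; EF_Internal review = 15+11 = 26
ES_Submission = max(EF_Draft manuscript=28, EF_Internal review=26) = 28; EF_Submission = 28+7 = 35
Expected project duration μ = 35 weeks. Critical path: Analysis → Draft manuscript → Submission.

Variance along critical path = 4.000 + 1.000 + 1.778 = 6.778; σ = 2.603 weeks.
D = μ + z·σ = 35 + 2.326·2.603 = 41.1 weeks

41.1 weeks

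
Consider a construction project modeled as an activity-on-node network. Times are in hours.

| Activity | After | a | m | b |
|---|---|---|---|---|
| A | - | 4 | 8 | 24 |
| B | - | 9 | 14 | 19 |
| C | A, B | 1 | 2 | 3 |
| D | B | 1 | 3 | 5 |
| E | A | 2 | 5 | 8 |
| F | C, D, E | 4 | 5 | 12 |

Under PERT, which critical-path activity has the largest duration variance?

B

te_A = (4 + 4·8 + 24)/6 = 60/6 = 10; σ²_A = ((24−4)/6)² = 11.111
te_B = (9 + 4·14 + 19)/6 = 84/6 = 14; σ²_B = ((19−9)/6)² = 2.778
te_C = (1 + 4·2 + 3)/6 = 12/6 = 2; σ²_C = ((3−1)/6)² = 0.111
te_D = (1 + 4·3 + 5)/6 = 18/6 = 3; σ²_D = ((5−1)/6)² = 0.444
te_E = (2 + 4·5 + 8)/6 = 30/6 = 5; σ²_E = ((8−2)/6)² = 1.000
te_F = (4 + 4·5 + 12)/6 = 36/6 = 6; σ²_F = ((12−4)/6)² = 1.778

Forward pass:
ES_A = 0; EF_A = 10
ES_B = 0; EF_B = 14
ES_C = max(EF_A=10, EF_B=14) = 14; EF_C = 14+2 = 16
ES_D = 14; EF_D = 14+3 = 17
ES_E = 10; EF_E = 10+5 = 15
ES_F = max(EF_C=16, EF_D=17, EF_E=15) = 17; EF_F = 17+6 = 23
Expected project duration μ = 23 hours. Critical path: B → D → F.

Variances on critical path: σ²_B=2.778, σ²_D=0.444, σ²_F=1.778.
Largest is σ²_B = 2.778.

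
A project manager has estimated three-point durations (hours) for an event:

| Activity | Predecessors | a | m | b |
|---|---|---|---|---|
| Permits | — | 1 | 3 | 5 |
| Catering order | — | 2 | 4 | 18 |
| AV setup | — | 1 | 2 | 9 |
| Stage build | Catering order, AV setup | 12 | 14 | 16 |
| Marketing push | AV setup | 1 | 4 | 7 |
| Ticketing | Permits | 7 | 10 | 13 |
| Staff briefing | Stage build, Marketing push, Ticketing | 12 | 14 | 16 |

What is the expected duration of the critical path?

te_Permits = (1 + 4·3 + 5)/6 = 18/6 = 3
te_Catering order = (2 + 4·4 + 18)/6 = 36/6 = 6
te_AV setup = (1 + 4·2 + 9)/6 = 18/6 = 3
te_Stage build = (12 + 4·14 + 16)/6 = 84/6 = 14
te_Marketing push = (1 + 4·4 + 7)/6 = 24/6 = 4
te_Ticketing = (7 + 4·10 + 13)/6 = 60/6 = 10
te_Staff briefing = (12 + 4·14 + 16)/6 = 84/6 = 14

Forward pass:
ES_Permits = 0; EF_Permits = 3
ES_Catering order = 0; EF_Catering order = 6
ES_AV setup = 0; EF_AV setup = 3
ES_Stage build = max(EF_Catering order=6, EF_AV setup=3) = 6; EF_Stage build = 6+14 = 20
ES_Marketing push = 3; EF_Marketing push = 3+4 = 7
ES_Ticketing = 3; EF_Ticketing = 3+10 = 13
ES_Staff briefing = max(EF_Stage build=20, EF_Marketing push=7, EF_Ticketing=13) = 20; EF_Staff briefing = 20+14 = 34
Expected project duration μ = 34 hours. Critical path: Catering order → Stage build → Staff briefing.

34 hours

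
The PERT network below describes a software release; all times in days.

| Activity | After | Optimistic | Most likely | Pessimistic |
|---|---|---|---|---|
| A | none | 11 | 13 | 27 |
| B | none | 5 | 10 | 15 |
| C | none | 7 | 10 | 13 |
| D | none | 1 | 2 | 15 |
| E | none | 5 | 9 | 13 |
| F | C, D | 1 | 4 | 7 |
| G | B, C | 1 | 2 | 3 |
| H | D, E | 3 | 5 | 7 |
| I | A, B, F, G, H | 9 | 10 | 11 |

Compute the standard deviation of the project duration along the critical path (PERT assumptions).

te_A = (11 + 4·13 + 27)/6 = 90/6 = 15; σ²_A = ((27−11)/6)² = 7.111
te_B = (5 + 4·10 + 15)/6 = 60/6 = 10; σ²_B = ((15−5)/6)² = 2.778
te_C = (7 + 4·10 + 13)/6 = 60/6 = 10; σ²_C = ((13−7)/6)² = 1.000
te_D = (1 + 4·2 + 15)/6 = 24/6 = 4; σ²_D = ((15−1)/6)² = 5.444
te_E = (5 + 4·9 + 13)/6 = 54/6 = 9; σ²_E = ((13−5)/6)² = 1.778
te_F = (1 + 4·4 + 7)/6 = 24/6 = 4; σ²_F = ((7−1)/6)² = 1.000
te_G = (1 + 4·2 + 3)/6 = 12/6 = 2; σ²_G = ((3−1)/6)² = 0.111
te_H = (3 + 4·5 + 7)/6 = 30/6 = 5; σ²_H = ((7−3)/6)² = 0.444
te_I = (9 + 4·10 + 11)/6 = 60/6 = 10; σ²_I = ((11−9)/6)² = 0.111

Forward pass:
ES_A = 0; EF_A = 15
ES_B = 0; EF_B = 10
ES_C = 0; EF_C = 10
ES_D = 0; EF_D = 4
ES_E = 0; EF_E = 9
ES_F = max(EF_C=10, EF_D=4) = 10; EF_F = 10+4 = 14
ES_G = max(EF_B=10, EF_C=10) = 10; EF_G = 10+2 = 12
ES_H = max(EF_D=4, EF_E=9) = 9; EF_H = 9+5 = 14
ES_I = max(EF_A=15, EF_B=10, EF_F=14, EF_G=12, EF_H=14) = 15; EF_I = 15+10 = 25
Expected project duration μ = 25 days. Critical path: A → I.

Variance along critical path = 7.111 + 0.111 = 7.222
σ = √7.222 = 2.687 days

2.69 days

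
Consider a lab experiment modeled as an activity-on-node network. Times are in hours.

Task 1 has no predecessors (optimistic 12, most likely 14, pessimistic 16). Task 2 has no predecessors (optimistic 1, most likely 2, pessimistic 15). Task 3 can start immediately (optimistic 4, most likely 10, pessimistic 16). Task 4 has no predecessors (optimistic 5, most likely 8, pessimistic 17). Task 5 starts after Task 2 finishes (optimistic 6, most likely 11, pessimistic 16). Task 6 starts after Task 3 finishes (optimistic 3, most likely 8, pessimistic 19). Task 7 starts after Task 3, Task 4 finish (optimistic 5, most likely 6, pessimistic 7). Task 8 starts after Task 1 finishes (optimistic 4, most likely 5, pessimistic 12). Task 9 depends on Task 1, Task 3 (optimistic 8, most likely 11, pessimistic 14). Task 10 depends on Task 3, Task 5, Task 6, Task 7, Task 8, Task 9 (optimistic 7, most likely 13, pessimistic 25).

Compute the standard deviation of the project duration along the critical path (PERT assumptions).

te_Task 1 = (12 + 4·14 + 16)/6 = 84/6 = 14; σ²_Task 1 = ((16−12)/6)² = 0.444
te_Task 2 = (1 + 4·2 + 15)/6 = 24/6 = 4; σ²_Task 2 = ((15−1)/6)² = 5.444
te_Task 3 = (4 + 4·10 + 16)/6 = 60/6 = 10; σ²_Task 3 = ((16−4)/6)² = 4.000
te_Task 4 = (5 + 4·8 + 17)/6 = 54/6 = 9; σ²_Task 4 = ((17−5)/6)² = 4.000
te_Task 5 = (6 + 4·11 + 16)/6 = 66/6 = 11; σ²_Task 5 = ((16−6)/6)² = 2.778
te_Task 6 = (3 + 4·8 + 19)/6 = 54/6 = 9; σ²_Task 6 = ((19−3)/6)² = 7.111
te_Task 7 = (5 + 4·6 + 7)/6 = 36/6 = 6; σ²_Task 7 = ((7−5)/6)² = 0.111
te_Task 8 = (4 + 4·5 + 12)/6 = 36/6 = 6; σ²_Task 8 = ((12−4)/6)² = 1.778
te_Task 9 = (8 + 4·11 + 14)/6 = 66/6 = 11; σ²_Task 9 = ((14−8)/6)² = 1.000
te_Task 10 = (7 + 4·13 + 25)/6 = 84/6 = 14; σ²_Task 10 = ((25−7)/6)² = 9.000

Forward pass:
ES_Task 1 = 0; EF_Task 1 = 14
ES_Task 2 = 0; EF_Task 2 = 4
ES_Task 3 = 0; EF_Task 3 = 10
ES_Task 4 = 0; EF_Task 4 = 9
ES_Task 5 = 4; EF_Task 5 = 4+11 = 15
ES_Task 6 = 10; EF_Task 6 = 10+9 = 19
ES_Task 7 = max(EF_Task 3=10, EF_Task 4=9) = 10; EF_Task 7 = 10+6 = 16
ES_Task 8 = 14; EF_Task 8 = 14+6 = 20
ES_Task 9 = max(EF_Task 1=14, EF_Task 3=10) = 14; EF_Task 9 = 14+11 = 25
ES_Task 10 = max(EF_Task 3=10, EF_Task 5=15, EF_Task 6=19, EF_Task 7=16, EF_Task 8=20, EF_Task 9=25) = 25; EF_Task 10 = 25+14 = 39
Expected project duration μ = 39 hours. Critical path: Task 1 → Task 9 → Task 10.

Variance along critical path = 0.444 + 1.000 + 9.000 = 10.444
σ = √10.444 = 3.232 hours

3.23 hours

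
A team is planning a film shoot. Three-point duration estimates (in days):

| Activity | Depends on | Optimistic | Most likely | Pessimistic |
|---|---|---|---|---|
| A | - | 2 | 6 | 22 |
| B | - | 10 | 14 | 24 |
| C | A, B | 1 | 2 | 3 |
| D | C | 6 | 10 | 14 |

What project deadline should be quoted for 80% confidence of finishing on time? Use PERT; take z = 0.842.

29.3 days

te_A = (2 + 4·6 + 22)/6 = 48/6 = 8; σ²_A = ((22−2)/6)² = 11.111
te_B = (10 + 4·14 + 24)/6 = 90/6 = 15; σ²_B = ((24−10)/6)² = 5.444
te_C = (1 + 4·2 + 3)/6 = 12/6 = 2; σ²_C = ((3−1)/6)² = 0.111
te_D = (6 + 4·10 + 14)/6 = 60/6 = 10; σ²_D = ((14−6)/6)² = 1.778

Forward pass:
ES_A = 0; EF_A = 8
ES_B = 0; EF_B = 15
ES_C = max(EF_A=8, EF_B=15) = 15; EF_C = 15+2 = 17
ES_D = 17; EF_D = 17+10 = 27
Expected project duration μ = 27 days. Critical path: B → C → D.

Variance along critical path = 5.444 + 0.111 + 1.778 = 7.333; σ = 2.708 days.
D = μ + z·σ = 27 + 0.842·2.708 = 29.3 days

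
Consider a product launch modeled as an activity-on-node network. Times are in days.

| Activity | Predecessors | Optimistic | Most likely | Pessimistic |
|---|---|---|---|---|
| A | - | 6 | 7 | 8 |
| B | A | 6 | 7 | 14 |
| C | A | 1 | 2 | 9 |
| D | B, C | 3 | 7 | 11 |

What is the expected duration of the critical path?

te_A = (6 + 4·7 + 8)/6 = 42/6 = 7
te_B = (6 + 4·7 + 14)/6 = 48/6 = 8
te_C = (1 + 4·2 + 9)/6 = 18/6 = 3
te_D = (3 + 4·7 + 11)/6 = 42/6 = 7

Forward pass:
ES_A = 0; EF_A = 7
ES_B = 7; EF_B = 7+8 = 15
ES_C = 7; EF_C = 7+3 = 10
ES_D = max(EF_B=15, EF_C=10) = 15; EF_D = 15+7 = 22
Expected project duration μ = 22 days. Critical path: A → B → D.

22 days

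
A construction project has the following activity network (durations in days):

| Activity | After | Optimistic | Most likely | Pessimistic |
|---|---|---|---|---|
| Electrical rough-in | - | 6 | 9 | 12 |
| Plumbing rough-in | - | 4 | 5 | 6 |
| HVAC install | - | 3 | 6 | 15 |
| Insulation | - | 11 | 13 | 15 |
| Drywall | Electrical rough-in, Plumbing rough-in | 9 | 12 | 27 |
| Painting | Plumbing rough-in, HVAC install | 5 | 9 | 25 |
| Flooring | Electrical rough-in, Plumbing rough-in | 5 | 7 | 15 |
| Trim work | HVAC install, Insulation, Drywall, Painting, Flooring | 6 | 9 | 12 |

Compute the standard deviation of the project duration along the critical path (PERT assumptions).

te_Electrical rough-in = (6 + 4·9 + 12)/6 = 54/6 = 9; σ²_Electrical rough-in = ((12−6)/6)² = 1.000
te_Plumbing rough-in = (4 + 4·5 + 6)/6 = 30/6 = 5; σ²_Plumbing rough-in = ((6−4)/6)² = 0.111
te_HVAC install = (3 + 4·6 + 15)/6 = 42/6 = 7; σ²_HVAC install = ((15−3)/6)² = 4.000
te_Insulation = (11 + 4·13 + 15)/6 = 78/6 = 13; σ²_Insulation = ((15−11)/6)² = 0.444
te_Drywall = (9 + 4·12 + 27)/6 = 84/6 = 14; σ²_Drywall = ((27−9)/6)² = 9.000
te_Painting = (5 + 4·9 + 25)/6 = 66/6 = 11; σ²_Painting = ((25−5)/6)² = 11.111
te_Flooring = (5 + 4·7 + 15)/6 = 48/6 = 8; σ²_Flooring = ((15−5)/6)² = 2.778
te_Trim work = (6 + 4·9 + 12)/6 = 54/6 = 9; σ²_Trim work = ((12−6)/6)² = 1.000

Forward pass:
ES_Electrical rough-in = 0; EF_Electrical rough-in = 9
ES_Plumbing rough-in = 0; EF_Plumbing rough-in = 5
ES_HVAC install = 0; EF_HVAC install = 7
ES_Insulation = 0; EF_Insulation = 13
ES_Drywall = max(EF_Electrical rough-in=9, EF_Plumbing rough-in=5) = 9; EF_Drywall = 9+14 = 23
ES_Painting = max(EF_Plumbing rough-in=5, EF_HVAC install=7) = 7; EF_Painting = 7+11 = 18
ES_Flooring = max(EF_Electrical rough-in=9, EF_Plumbing rough-in=5) = 9; EF_Flooring = 9+8 = 17
ES_Trim work = max(EF_HVAC install=7, EF_Insulation=13, EF_Drywall=23, EF_Painting=18, EF_Flooring=17) = 23; EF_Trim work = 23+9 = 32
Expected project duration μ = 32 days. Critical path: Electrical rough-in → Drywall → Trim work.

Variance along critical path = 1.000 + 9.000 + 1.000 = 11.000
σ = √11.000 = 3.317 days

3.32 days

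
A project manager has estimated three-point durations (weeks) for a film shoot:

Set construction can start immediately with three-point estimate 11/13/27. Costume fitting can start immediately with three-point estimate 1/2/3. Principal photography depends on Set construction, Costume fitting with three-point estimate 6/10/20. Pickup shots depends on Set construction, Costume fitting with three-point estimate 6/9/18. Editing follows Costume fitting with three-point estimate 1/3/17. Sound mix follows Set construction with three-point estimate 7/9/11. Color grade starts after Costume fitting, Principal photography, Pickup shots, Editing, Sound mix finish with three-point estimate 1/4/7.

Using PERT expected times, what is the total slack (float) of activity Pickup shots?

te_Set construction = (11 + 4·13 + 27)/6 = 90/6 = 15
te_Costume fitting = (1 + 4·2 + 3)/6 = 12/6 = 2
te_Principal photography = (6 + 4·10 + 20)/6 = 66/6 = 11
te_Pickup shots = (6 + 4·9 + 18)/6 = 60/6 = 10
te_Editing = (1 + 4·3 + 17)/6 = 30/6 = 5
te_Sound mix = (7 + 4·9 + 11)/6 = 54/6 = 9
te_Color grade = (1 + 4·4 + 7)/6 = 24/6 = 4

Forward pass:
ES_Set construction = 0; EF_Set construction = 15
ES_Costume fitting = 0; EF_Costume fitting = 2
ES_Principal photography = max(EF_Set construction=15, EF_Costume fitting=2) = 15; EF_Principal photography = 15+11 = 26
ES_Pickup shots = max(EF_Set construction=15, EF_Costume fitting=2) = 15; EF_Pickup shots = 15+10 = 25
ES_Editing = 2; EF_Editing = 2+5 = 7
ES_Sound mix = 15; EF_Sound mix = 15+9 = 24
ES_Color grade = max(EF_Costume fitting=2, EF_Principal photography=26, EF_Pickup shots=25, EF_Editing=7, EF_Sound mix=24) = 26; EF_Color grade = 26+4 = 30
Expected project duration μ = 30 weeks. Critical path: Set construction → Principal photography → Color grade.

Backward pass:
LF_Color grade = 30; LS_Color grade = 30−4 = 26
LF_Sound mix = LS_Color grade = 26; LS_Sound mix = 26−9 = 17
LF_Editing = LS_Color grade = 26; LS_Editing = 26−5 = 21
LF_Pickup shots = LS_Color grade = 26; LS_Pickup shots = 26−10 = 16
LF_Principal photography = LS_Color grade = 26; LS_Principal photography = 26−11 = 15
LF_Costume fitting = min(LS_Principal photography=15, LS_Pickup shots=16, LS_Editing=21, LS_Color grade=26) = 15; LS_Costume fitting = 15−2 = 13
LF_Set construction = min(LS_Principal photography=15, LS_Pickup shots=16, LS_Sound mix=17) = 15; LS_Set construction = 15−15 = 0
Slack_Pickup shots = LS_Pickup shots − ES_Pickup shots = 16 − 15 = 1

1 weeks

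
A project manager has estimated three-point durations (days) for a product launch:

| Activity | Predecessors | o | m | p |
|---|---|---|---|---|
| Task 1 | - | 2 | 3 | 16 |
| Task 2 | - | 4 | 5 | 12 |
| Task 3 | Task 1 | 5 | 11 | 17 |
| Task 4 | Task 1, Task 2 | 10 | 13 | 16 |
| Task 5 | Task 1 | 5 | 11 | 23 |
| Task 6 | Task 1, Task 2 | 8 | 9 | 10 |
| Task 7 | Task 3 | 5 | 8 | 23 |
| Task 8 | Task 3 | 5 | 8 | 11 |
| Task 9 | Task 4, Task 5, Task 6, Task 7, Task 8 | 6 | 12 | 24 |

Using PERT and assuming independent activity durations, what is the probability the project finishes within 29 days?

0.028

te_Task 1 = (2 + 4·3 + 16)/6 = 30/6 = 5; σ²_Task 1 = ((16−2)/6)² = 5.444
te_Task 2 = (4 + 4·5 + 12)/6 = 36/6 = 6; σ²_Task 2 = ((12−4)/6)² = 1.778
te_Task 3 = (5 + 4·11 + 17)/6 = 66/6 = 11; σ²_Task 3 = ((17−5)/6)² = 4.000
te_Task 4 = (10 + 4·13 + 16)/6 = 78/6 = 13; σ²_Task 4 = ((16−10)/6)² = 1.000
te_Task 5 = (5 + 4·11 + 23)/6 = 72/6 = 12; σ²_Task 5 = ((23−5)/6)² = 9.000
te_Task 6 = (8 + 4·9 + 10)/6 = 54/6 = 9; σ²_Task 6 = ((10−8)/6)² = 0.111
te_Task 7 = (5 + 4·8 + 23)/6 = 60/6 = 10; σ²_Task 7 = ((23−5)/6)² = 9.000
te_Task 8 = (5 + 4·8 + 11)/6 = 48/6 = 8; σ²_Task 8 = ((11−5)/6)² = 1.000
te_Task 9 = (6 + 4·12 + 24)/6 = 78/6 = 13; σ²_Task 9 = ((24−6)/6)² = 9.000

Forward pass:
ES_Task 1 = 0; EF_Task 1 = 5
ES_Task 2 = 0; EF_Task 2 = 6
ES_Task 3 = 5; EF_Task 3 = 5+11 = 16
ES_Task 4 = max(EF_Task 1=5, EF_Task 2=6) = 6; EF_Task 4 = 6+13 = 19
ES_Task 5 = 5; EF_Task 5 = 5+12 = 17
ES_Task 6 = max(EF_Task 1=5, EF_Task 2=6) = 6; EF_Task 6 = 6+9 = 15
ES_Task 7 = 16; EF_Task 7 = 16+10 = 26
ES_Task 8 = 16; EF_Task 8 = 16+8 = 24
ES_Task 9 = max(EF_Task 4=19, EF_Task 5=17, EF_Task 6=15, EF_Task 7=26, EF_Task 8=24) = 26; EF_Task 9 = 26+13 = 39
Expected project duration μ = 39 days. Critical path: Task 1 → Task 3 → Task 7 → Task 9.

Variance along critical path = 5.444 + 4.000 + 9.000 + 9.000 = 27.444; σ = √27.444 = 5.239 days.
Z = (29 − 39) / 5.239 = -1.909
P(T ≤ 29) = Φ(-1.909) ≈ 0.028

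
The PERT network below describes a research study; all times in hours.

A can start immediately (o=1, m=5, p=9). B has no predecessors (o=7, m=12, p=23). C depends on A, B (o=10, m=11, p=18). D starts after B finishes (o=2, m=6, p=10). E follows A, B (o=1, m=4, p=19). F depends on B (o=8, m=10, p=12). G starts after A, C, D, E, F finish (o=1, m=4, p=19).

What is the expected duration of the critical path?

te_A = (1 + 4·5 + 9)/6 = 30/6 = 5
te_B = (7 + 4·12 + 23)/6 = 78/6 = 13
te_C = (10 + 4·11 + 18)/6 = 72/6 = 12
te_D = (2 + 4·6 + 10)/6 = 36/6 = 6
te_E = (1 + 4·4 + 19)/6 = 36/6 = 6
te_F = (8 + 4·10 + 12)/6 = 60/6 = 10
te_G = (1 + 4·4 + 19)/6 = 36/6 = 6

Forward pass:
ES_A = 0; EF_A = 5
ES_B = 0; EF_B = 13
ES_C = max(EF_A=5, EF_B=13) = 13; EF_C = 13+12 = 25
ES_D = 13; EF_D = 13+6 = 19
ES_E = max(EF_A=5, EF_B=13) = 13; EF_E = 13+6 = 19
ES_F = 13; EF_F = 13+10 = 23
ES_G = max(EF_A=5, EF_C=25, EF_D=19, EF_E=19, EF_F=23) = 25; EF_G = 25+6 = 31
Expected project duration μ = 31 hours. Critical path: B → C → G.

31 hours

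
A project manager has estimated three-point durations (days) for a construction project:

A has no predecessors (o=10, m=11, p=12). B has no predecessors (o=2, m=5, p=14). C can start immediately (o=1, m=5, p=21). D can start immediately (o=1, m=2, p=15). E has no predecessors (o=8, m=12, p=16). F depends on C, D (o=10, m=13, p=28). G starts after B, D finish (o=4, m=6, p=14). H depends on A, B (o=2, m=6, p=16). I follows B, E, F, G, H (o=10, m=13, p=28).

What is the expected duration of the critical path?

te_A = (10 + 4·11 + 12)/6 = 66/6 = 11
te_B = (2 + 4·5 + 14)/6 = 36/6 = 6
te_C = (1 + 4·5 + 21)/6 = 42/6 = 7
te_D = (1 + 4·2 + 15)/6 = 24/6 = 4
te_E = (8 + 4·12 + 16)/6 = 72/6 = 12
te_F = (10 + 4·13 + 28)/6 = 90/6 = 15
te_G = (4 + 4·6 + 14)/6 = 42/6 = 7
te_H = (2 + 4·6 + 16)/6 = 42/6 = 7
te_I = (10 + 4·13 + 28)/6 = 90/6 = 15

Forward pass:
ES_A = 0; EF_A = 11
ES_B = 0; EF_B = 6
ES_C = 0; EF_C = 7
ES_D = 0; EF_D = 4
ES_E = 0; EF_E = 12
ES_F = max(EF_C=7, EF_D=4) = 7; EF_F = 7+15 = 22
ES_G = max(EF_B=6, EF_D=4) = 6; EF_G = 6+7 = 13
ES_H = max(EF_A=11, EF_B=6) = 11; EF_H = 11+7 = 18
ES_I = max(EF_B=6, EF_E=12, EF_F=22, EF_G=13, EF_H=18) = 22; EF_I = 22+15 = 37
Expected project duration μ = 37 days. Critical path: C → F → I.

37 days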